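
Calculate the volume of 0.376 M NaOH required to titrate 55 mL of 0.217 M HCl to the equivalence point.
V_{base} = 31.7 mL

At equivalence: moles acid = moles base.
moles HCl = 0.217 M × 0.055 L = 0.011935 mol
V_NaOH = 0.011935 mol ÷ 0.376 M = 0.03174 L = 31.7 mL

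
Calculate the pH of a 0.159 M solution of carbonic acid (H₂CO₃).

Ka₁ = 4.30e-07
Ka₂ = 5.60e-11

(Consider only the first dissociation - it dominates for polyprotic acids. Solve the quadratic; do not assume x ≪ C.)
pH = 3.58

x² + Ka₁·x − Ka₁·C = 0 with Ka₁ = 4.30e-07, C = 0.159.
x = (−Ka₁ + √(Ka₁² + 4·Ka₁·C))/2 = 2.6126e-04 M, so pH = 3.58.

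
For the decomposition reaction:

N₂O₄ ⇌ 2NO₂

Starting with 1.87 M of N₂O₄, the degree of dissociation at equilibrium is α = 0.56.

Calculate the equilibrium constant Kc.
K_c = 5.3312

x = α·[A]₀ = 0.56 × 1.87 = 1.047 M dissociated.
At eq: [N₂O₄] = 1.87 − 1.047 = 0.8228 M; [NO₂] = 2x = 2.094 M.
Kc = [NO₂]²/[N₂O₄] = (2.094)²/0.8228 = 5.331.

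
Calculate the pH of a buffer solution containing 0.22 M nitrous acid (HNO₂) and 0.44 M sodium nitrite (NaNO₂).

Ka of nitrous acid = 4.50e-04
pH = 3.65

pKa = -log(4.50e-04) = 3.35. pH = pKa + log([A⁻]/[HA]) = 3.35 + log(0.44/0.22)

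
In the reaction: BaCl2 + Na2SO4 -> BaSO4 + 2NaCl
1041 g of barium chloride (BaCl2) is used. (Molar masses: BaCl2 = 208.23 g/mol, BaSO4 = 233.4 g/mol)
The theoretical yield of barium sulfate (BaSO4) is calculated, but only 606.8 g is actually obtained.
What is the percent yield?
Moles of BaCl2 = 1041 g ÷ 208.23 g/mol = 4.99928 mol
Mole ratio: 1 mol BaSO4 / 1 mol BaCl2
Moles of BaSO4 = 4.99928 × (1/1) = 4.99928 mol
Theoretical yield = 4.99928 mol × 233.4 g/mol = 1166.8 g
Actual yield = 606.8 g
Percent yield = (606.8 / 1166.8) × 100% = 52.0%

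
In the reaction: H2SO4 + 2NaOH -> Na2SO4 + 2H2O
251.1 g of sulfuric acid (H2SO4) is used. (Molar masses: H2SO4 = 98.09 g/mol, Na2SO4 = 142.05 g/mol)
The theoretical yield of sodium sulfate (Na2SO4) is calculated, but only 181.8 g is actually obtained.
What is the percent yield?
Moles of H2SO4 = 251.1 g ÷ 98.09 g/mol = 2.55989 mol
Mole ratio: 1 mol Na2SO4 / 1 mol H2SO4
Moles of Na2SO4 = 2.55989 × (1/1) = 2.55989 mol
Theoretical yield = 2.55989 mol × 142.05 g/mol = 363.63 g
Actual yield = 181.8 g
Percent yield = (181.8 / 363.63) × 100% = 50.0%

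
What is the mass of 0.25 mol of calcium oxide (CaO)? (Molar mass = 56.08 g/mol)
Mass = 0.25 mol × 56.08 g/mol = 14.02 g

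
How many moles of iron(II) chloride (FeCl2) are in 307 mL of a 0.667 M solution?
Moles = Molarity × Volume (L)
Moles = 0.667 M × 0.307 L = 0.2048 mol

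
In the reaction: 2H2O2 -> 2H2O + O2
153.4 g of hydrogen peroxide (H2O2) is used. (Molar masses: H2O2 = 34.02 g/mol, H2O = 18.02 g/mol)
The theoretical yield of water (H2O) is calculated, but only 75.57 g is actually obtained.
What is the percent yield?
Moles of H2O2 = 153.4 g ÷ 34.02 g/mol = 4.50911 mol
Mole ratio: 2 mol H2O / 2 mol H2O2
Moles of H2O = 4.50911 × (2/2) = 4.50911 mol
Theoretical yield = 4.50911 mol × 18.02 g/mol = 81.254 g
Actual yield = 75.57 g
Percent yield = (75.57 / 81.254) × 100% = 93.0%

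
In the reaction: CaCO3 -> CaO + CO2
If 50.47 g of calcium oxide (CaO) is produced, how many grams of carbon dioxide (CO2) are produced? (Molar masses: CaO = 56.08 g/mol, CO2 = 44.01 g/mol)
Moles of CaO = 50.47 g ÷ 56.08 g/mol = 0.899964 mol
Mole ratio: 1 mol CO2 / 1 mol CaO
Moles of CO2 = 0.899964 × (1/1) = 0.899964 mol
Mass of CO2 = 0.899964 mol × 44.01 g/mol = 39.61 g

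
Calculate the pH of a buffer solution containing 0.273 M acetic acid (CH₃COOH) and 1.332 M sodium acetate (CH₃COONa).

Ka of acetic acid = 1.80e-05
pH = 5.43

pKa = -log(1.80e-05) = 4.74. pH = pKa + log([A⁻]/[HA]) = 4.74 + log(1.332/0.273)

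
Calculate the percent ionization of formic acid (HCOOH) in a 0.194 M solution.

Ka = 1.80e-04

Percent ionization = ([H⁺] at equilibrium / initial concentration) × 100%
Percent ionization = 3%

Let x = [H⁺]. Ka = x²/(C - x) ⇒ x² + (1.80e-04)x - (1.80e-04)(0.194) = 0. x = 5.8200e-03. Percent = (5.8200e-03/0.194) × 100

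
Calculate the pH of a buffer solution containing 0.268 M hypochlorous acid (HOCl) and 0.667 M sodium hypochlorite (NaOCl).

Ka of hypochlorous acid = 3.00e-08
pH = 7.92

pKa = -log(3.00e-08) = 7.52. pH = pKa + log([A⁻]/[HA]) = 7.52 + log(0.667/0.268)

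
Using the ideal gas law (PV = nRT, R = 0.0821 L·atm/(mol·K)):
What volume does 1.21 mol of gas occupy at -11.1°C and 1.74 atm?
T = -11.1°C + 273.15 = 262.05 K
V = nRT/P = (1.21 × 0.0821 × 262.05) / 1.74
V = 14.96 L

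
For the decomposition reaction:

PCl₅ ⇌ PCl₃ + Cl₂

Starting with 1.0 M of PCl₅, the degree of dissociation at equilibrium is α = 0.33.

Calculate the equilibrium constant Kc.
K_c = 0.1625

x = α·[A]₀ = 0.33 × 1.0 = 0.33 M dissociated.
At eq: [PCl₅] = 1.0 − 0.33 = 0.67 M; [PCl₃] = [Cl₂] = x = 0.33 M.
Kc = [PCl₃][Cl₂]/[PCl₅] = (0.33)²/0.67 = 0.1625.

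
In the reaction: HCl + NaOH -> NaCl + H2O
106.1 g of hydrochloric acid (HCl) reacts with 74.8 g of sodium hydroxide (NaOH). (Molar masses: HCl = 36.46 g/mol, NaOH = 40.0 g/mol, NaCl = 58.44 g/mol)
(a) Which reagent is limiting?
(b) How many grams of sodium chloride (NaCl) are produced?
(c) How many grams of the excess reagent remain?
(a) NaOH, (b) 109.3 g, (c) 37.92 g

Moles of HCl = 106.1 g ÷ 36.46 g/mol = 2.91004 mol
Moles of NaOH = 74.8 g ÷ 40.0 g/mol = 1.87 mol
Moles ÷ coefficient: HCl: 2.91004/1 = 2.91, NaOH: 1.87/1 = 1.87
(a) NaOH has the smaller value, so NaOH is the limiting reagent.
(b) Moles of NaCl = 1.87 mol NaOH × (1/1) = 1.87 mol; mass = 1.87 mol × 58.44 g/mol = 109.3 g
(c) HCl consumed = 1.87 × (1/1) = 1.87 mol; remaining = 2.91004 − 1.87 = 1.04004 mol; mass = 1.04004 mol × 36.46 g/mol = 37.92 g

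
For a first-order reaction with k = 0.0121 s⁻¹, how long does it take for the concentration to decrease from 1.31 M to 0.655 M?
57.28 s

From ln[A] = ln[A]₀ - k·t: t = ln([A]₀/[A])/k = ln(1.31/0.655)/0.0121 = ln(2.0000)/0.0121 = 0.6931/0.0121 = 57.28 s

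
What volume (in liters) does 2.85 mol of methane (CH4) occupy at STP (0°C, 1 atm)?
At STP, 1 mol of gas occupies 22.4 L
Volume = 2.85 mol × 22.4 L/mol = 63.84 L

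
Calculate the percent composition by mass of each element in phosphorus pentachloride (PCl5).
P: 14.87%, Cl: 85.13%

Molar mass of PCl5 = 208.22 g/mol
% P = (1 × 30.97) / 208.22 × 100% = 30.97 / 208.22 × 100% = 14.87%
% Cl = (5 × 35.45) / 208.22 × 100% = 177.25 / 208.22 × 100% = 85.13%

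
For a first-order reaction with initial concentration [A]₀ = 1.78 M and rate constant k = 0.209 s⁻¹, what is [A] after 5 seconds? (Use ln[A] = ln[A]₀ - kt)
0.6260 M

ln[A] = ln[A]₀ - k·t = ln(1.78) - (0.209)·(5) = 0.5766 - 1.0450 = -0.4684
[A] = e^(-0.4684) = 0.6260 M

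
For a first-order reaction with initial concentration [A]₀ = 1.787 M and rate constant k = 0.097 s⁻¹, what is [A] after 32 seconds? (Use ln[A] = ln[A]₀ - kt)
0.0802 M

ln[A] = ln[A]₀ - k·t = ln(1.787) - (0.097)·(32) = 0.5805 - 3.1040 = -2.5235
[A] = e^(-2.5235) = 0.0802 M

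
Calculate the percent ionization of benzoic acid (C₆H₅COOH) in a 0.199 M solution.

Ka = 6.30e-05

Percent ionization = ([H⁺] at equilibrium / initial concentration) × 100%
Percent ionization = 1.76%

Let x = [H⁺]. Ka = x²/(C - x) ⇒ x² + (6.30e-05)x - (6.30e-05)(0.199) = 0. x = 3.5094e-03. Percent = (3.5094e-03/0.199) × 100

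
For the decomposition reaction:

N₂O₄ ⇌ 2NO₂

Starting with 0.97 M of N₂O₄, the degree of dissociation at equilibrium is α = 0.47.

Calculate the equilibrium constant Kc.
K_c = 1.6172

x = α·[A]₀ = 0.47 × 0.97 = 0.4559 M dissociated.
At eq: [N₂O₄] = 0.97 − 0.4559 = 0.5141 M; [NO₂] = 2x = 0.9118 M.
Kc = [NO₂]²/[N₂O₄] = (0.9118)²/0.5141 = 1.617.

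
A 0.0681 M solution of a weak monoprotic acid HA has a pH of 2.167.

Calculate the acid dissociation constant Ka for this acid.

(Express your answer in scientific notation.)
K_a = 7.56e-04

[H⁺] = 10^(−pH) = 10^(−2.167) = 6.808e-03 M. For HA ⇌ H⁺ + A⁻, Ka = x²/(C − x) = (6.808e-03)²/(0.0681 − 6.808e-03) = 7.56e-04.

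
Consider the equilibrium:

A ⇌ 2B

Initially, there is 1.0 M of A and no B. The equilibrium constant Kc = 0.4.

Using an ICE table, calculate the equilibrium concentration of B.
[B] = 0.540 M

ICE: [A] = 1.0 − x, [B] = 2x.
Kc = (2x)²/(1.0 − x) = 0.4 ⇒ 4x² + 0.4x − 0.4 = 0.
x = (−0.4 + √(0.4² + 4·4·0.4))/(2·4) = (−0.4 + √6.56)/8 = 0.27016.
[B] = 2x = 0.540 M.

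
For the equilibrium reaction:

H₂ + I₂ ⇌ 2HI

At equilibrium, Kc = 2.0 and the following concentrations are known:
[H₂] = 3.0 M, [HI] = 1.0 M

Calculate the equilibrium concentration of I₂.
[I₂] = 0.1667 M

Kc = ([HI]^2) / ([H₂] × [I₂]) = 2.0
[I₂]^1 = (product terms)/(Kc · other reactant terms) = 1 / (2.0 · 3) = 0.16667
[I₂] = 0.1667 M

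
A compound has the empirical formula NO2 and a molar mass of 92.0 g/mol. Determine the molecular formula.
Empirical formula mass of NO2 = 46.01 g/mol
Multiplier = 92.0 / 46.01 ≈ 2
Molecular formula = (NO2) × 2 = N2O4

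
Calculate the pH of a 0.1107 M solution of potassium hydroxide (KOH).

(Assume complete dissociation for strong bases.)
pH = 13.04

[OH⁻] = 0.1107 M for strong base. pOH = -log[OH⁻] = 0.96, pH = 14 - pOH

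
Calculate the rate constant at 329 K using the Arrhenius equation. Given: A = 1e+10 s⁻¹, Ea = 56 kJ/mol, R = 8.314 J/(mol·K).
1.28e+01 s⁻¹

k = A·exp(-Ea/(R·T)) = 1e+10·exp(-56000/(8.314·329)) = 1e+10·exp(-20.4730) = 1e+10·1.2843e-09 = 1.28e+01 s⁻¹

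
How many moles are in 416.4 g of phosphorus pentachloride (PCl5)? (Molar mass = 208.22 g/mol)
Moles = 416.4 g ÷ 208.22 g/mol = 2 mol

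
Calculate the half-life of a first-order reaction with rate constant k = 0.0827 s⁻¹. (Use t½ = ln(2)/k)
8.38 s

t½ = ln(2)/k = 0.6931/0.0827 = 8.38 s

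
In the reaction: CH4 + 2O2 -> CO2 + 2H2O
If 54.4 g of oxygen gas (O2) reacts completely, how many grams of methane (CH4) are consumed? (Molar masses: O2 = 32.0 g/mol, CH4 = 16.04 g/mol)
Moles of O2 = 54.4 g ÷ 32.0 g/mol = 1.7 mol
Mole ratio: 1 mol CH4 / 2 mol O2
Moles of CH4 = 1.7 × (1/2) = 0.85 mol
Mass of CH4 = 0.85 mol × 16.04 g/mol = 13.63 g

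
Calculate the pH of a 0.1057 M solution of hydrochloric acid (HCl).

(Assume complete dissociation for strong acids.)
pH = 0.98

[H⁺] = 0.1057 M for strong acid. pH = -log[H⁺] = -log(0.1057)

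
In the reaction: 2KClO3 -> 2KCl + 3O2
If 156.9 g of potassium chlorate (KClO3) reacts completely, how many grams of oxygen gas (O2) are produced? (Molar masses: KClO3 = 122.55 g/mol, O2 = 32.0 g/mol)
Moles of KClO3 = 156.9 g ÷ 122.55 g/mol = 1.28029 mol
Mole ratio: 3 mol O2 / 2 mol KClO3
Moles of O2 = 1.28029 × (3/2) = 1.92044 mol
Mass of O2 = 1.92044 mol × 32.0 g/mol = 61.45 g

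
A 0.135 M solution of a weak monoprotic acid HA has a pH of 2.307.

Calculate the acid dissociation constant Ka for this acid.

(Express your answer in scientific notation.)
K_a = 1.87e-04

[H⁺] = 10^(−pH) = 10^(−2.307) = 4.932e-03 M. For HA ⇌ H⁺ + A⁻, Ka = x²/(C − x) = (4.932e-03)²/(0.135 − 4.932e-03) = 1.87e-04.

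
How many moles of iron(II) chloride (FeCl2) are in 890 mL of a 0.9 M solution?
Moles = Molarity × Volume (L)
Moles = 0.9 M × 0.89 L = 0.801 mol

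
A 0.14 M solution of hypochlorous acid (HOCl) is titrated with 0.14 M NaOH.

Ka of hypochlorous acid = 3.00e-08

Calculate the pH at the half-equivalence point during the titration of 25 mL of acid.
pH = pKa = 7.52

At the half-equivalence point, [HA] = [A⁻], so by Henderson–Hasselbalch pH = pKa + log(1) = pKa.
pKa = −log(3.00e-08) = 7.52.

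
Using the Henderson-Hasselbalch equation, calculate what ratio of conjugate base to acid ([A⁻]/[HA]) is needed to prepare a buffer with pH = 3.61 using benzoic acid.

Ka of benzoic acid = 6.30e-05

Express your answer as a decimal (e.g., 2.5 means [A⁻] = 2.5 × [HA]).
[A⁻]/[HA] = 0.257

pKa = −log(6.30e-05) = 4.2007. pH = pKa + log([A⁻]/[HA]). 3.61 = 4.2007 + log(ratio). log(ratio) = 3.61 − 4.2007 = -0.5907. ratio = 10^(-0.5907) = 0.257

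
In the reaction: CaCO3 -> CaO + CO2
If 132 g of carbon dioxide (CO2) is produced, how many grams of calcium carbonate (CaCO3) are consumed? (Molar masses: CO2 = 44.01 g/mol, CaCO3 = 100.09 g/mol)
Moles of CO2 = 132 g ÷ 44.01 g/mol = 2.99932 mol
Mole ratio: 1 mol CaCO3 / 1 mol CO2
Moles of CaCO3 = 2.99932 × (1/1) = 2.99932 mol
Mass of CaCO3 = 2.99932 mol × 100.09 g/mol = 300.2 g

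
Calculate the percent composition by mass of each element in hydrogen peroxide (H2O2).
H: 5.93%, O: 94.06%

Molar mass of H2O2 = 34.02 g/mol
% H = (2 × 1.008) / 34.02 × 100% = 2.016 / 34.02 × 100% = 5.93%
% O = (2 × 16.0) / 34.02 × 100% = 32 / 34.02 × 100% = 94.06%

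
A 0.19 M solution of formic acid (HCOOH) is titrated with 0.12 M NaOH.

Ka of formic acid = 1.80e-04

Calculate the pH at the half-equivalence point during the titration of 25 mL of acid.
pH = pKa = 3.74

At the half-equivalence point, [HA] = [A⁻], so by Henderson–Hasselbalch pH = pKa + log(1) = pKa.
pKa = −log(1.80e-04) = 3.74.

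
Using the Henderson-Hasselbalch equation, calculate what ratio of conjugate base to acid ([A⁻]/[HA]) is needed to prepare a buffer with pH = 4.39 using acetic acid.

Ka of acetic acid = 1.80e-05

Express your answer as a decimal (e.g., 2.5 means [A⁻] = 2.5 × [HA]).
[A⁻]/[HA] = 0.442

pKa = −log(1.80e-05) = 4.7447. pH = pKa + log([A⁻]/[HA]). 4.39 = 4.7447 + log(ratio). log(ratio) = 4.39 − 4.7447 = -0.3547. ratio = 10^(-0.3547) = 0.442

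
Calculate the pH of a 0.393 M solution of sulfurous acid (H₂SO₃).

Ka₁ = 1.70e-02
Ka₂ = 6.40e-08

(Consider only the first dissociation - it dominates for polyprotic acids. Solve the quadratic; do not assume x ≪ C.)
pH = 1.13

x² + Ka₁·x − Ka₁·C = 0 with Ka₁ = 1.70e-02, C = 0.393.
x = (−Ka₁ + √(Ka₁² + 4·Ka₁·C))/2 = 7.3678e-02 M, so pH = 1.13.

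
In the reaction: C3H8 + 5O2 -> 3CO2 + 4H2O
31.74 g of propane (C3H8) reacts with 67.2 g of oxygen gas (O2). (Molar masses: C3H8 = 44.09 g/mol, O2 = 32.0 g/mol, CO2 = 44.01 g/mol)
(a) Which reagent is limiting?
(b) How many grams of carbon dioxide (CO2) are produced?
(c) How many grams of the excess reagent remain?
(a) O2, (b) 55.45 g, (c) 13.22 g

Moles of C3H8 = 31.74 g ÷ 44.09 g/mol = 0.719891 mol
Moles of O2 = 67.2 g ÷ 32.0 g/mol = 2.1 mol
Moles ÷ coefficient: C3H8: 0.719891/1 = 0.7199, O2: 2.1/5 = 0.42
(a) O2 has the smaller value, so O2 is the limiting reagent.
(b) Moles of CO2 = 2.1 mol O2 × (3/5) = 1.26 mol; mass = 1.26 mol × 44.01 g/mol = 55.45 g
(c) C3H8 consumed = 2.1 × (1/5) = 0.42 mol; remaining = 0.719891 − 0.42 = 0.299891 mol; mass = 0.299891 mol × 44.09 g/mol = 13.22 g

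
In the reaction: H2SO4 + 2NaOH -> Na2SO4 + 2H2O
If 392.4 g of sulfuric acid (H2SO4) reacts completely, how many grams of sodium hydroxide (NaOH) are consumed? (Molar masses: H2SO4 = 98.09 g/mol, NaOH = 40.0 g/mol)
Moles of H2SO4 = 392.4 g ÷ 98.09 g/mol = 4.00041 mol
Mole ratio: 2 mol NaOH / 1 mol H2SO4
Moles of NaOH = 4.00041 × (2/1) = 8.00082 mol
Mass of NaOH = 8.00082 mol × 40.0 g/mol = 320 g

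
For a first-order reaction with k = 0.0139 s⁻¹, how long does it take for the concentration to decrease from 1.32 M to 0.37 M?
91.50 s

From ln[A] = ln[A]₀ - k·t: t = ln([A]₀/[A])/k = ln(1.32/0.37)/0.0139 = ln(3.5676)/0.0139 = 1.2719/0.0139 = 91.50 s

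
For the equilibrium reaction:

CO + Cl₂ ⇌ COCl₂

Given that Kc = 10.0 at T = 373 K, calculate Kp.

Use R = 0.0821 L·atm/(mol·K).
K_p = 0.3265

Δn = (moles gaseous products) − (moles gaseous reactants) = -1
T = 373 K; RT = 0.0821 × 373 = 30.6233
Kp = Kc·(RT)^Δn = 10.0 × (30.6233)^-1 = 10.0 × 0.0326549 = 0.3265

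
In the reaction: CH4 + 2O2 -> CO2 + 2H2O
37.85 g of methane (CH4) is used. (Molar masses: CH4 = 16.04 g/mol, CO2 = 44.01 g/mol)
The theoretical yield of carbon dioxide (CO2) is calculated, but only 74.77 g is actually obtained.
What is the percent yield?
Moles of CH4 = 37.85 g ÷ 16.04 g/mol = 2.35973 mol
Mole ratio: 1 mol CO2 / 1 mol CH4
Moles of CO2 = 2.35973 × (1/1) = 2.35973 mol
Theoretical yield = 2.35973 mol × 44.01 g/mol = 103.85 g
Actual yield = 74.77 g
Percent yield = (74.77 / 103.85) × 100% = 72.0%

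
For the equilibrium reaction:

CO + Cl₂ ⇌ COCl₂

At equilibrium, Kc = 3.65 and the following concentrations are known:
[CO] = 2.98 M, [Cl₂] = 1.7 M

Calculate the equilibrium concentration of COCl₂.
[COCl₂] = 18.4909 M

Kc = ([COCl₂]) / ([CO] × [Cl₂]) = 3.65
[COCl₂]^1 = Kc · (reactant terms)/(other product terms) = 3.65 · 5.066 / 1 = 18.491
[COCl₂] = 18.4909 M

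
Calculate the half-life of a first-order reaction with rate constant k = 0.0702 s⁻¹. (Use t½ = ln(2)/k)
9.87 s

t½ = ln(2)/k = 0.6931/0.0702 = 9.87 s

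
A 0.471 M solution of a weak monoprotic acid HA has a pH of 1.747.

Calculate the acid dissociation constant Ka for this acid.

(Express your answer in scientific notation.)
K_a = 7.08e-04

[H⁺] = 10^(−pH) = 10^(−1.747) = 1.791e-02 M. For HA ⇌ H⁺ + A⁻, Ka = x²/(C − x) = (1.791e-02)²/(0.471 − 1.791e-02) = 7.08e-04.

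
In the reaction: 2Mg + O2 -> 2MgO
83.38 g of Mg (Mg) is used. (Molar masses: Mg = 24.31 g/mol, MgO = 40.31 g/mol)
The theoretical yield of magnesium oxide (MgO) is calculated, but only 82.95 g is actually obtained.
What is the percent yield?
Moles of Mg = 83.38 g ÷ 24.31 g/mol = 3.42986 mol
Mole ratio: 2 mol MgO / 2 mol Mg
Moles of MgO = 3.42986 × (2/2) = 3.42986 mol
Theoretical yield = 3.42986 mol × 40.31 g/mol = 138.26 g
Actual yield = 82.95 g
Percent yield = (82.95 / 138.26) × 100% = 60.0%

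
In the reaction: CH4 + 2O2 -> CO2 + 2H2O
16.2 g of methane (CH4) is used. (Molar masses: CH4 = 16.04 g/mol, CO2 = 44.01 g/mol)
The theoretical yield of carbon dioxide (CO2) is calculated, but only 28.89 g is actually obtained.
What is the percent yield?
Moles of CH4 = 16.2 g ÷ 16.04 g/mol = 1.00998 mol
Mole ratio: 1 mol CO2 / 1 mol CH4
Moles of CO2 = 1.00998 × (1/1) = 1.00998 mol
Theoretical yield = 1.00998 mol × 44.01 g/mol = 44.449 g
Actual yield = 28.89 g
Percent yield = (28.89 / 44.449) × 100% = 65.0%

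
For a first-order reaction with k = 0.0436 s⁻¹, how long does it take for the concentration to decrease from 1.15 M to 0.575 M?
15.90 s

From ln[A] = ln[A]₀ - k·t: t = ln([A]₀/[A])/k = ln(1.15/0.575)/0.0436 = ln(2.0000)/0.0436 = 0.6931/0.0436 = 15.90 s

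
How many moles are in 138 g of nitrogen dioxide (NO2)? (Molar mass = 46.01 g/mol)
Moles = 138 g ÷ 46.01 g/mol = 2.999 mol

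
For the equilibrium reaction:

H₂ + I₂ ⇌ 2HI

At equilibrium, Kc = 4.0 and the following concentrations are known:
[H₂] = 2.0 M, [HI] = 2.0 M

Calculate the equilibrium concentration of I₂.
[I₂] = 0.5000 M

Kc = ([HI]^2) / ([H₂] × [I₂]) = 4.0
[I₂]^1 = (product terms)/(Kc · other reactant terms) = 4 / (4.0 · 2) = 0.5
[I₂] = 0.5000 M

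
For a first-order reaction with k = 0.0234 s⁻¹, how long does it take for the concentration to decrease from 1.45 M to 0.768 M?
27.16 s

From ln[A] = ln[A]₀ - k·t: t = ln([A]₀/[A])/k = ln(1.45/0.768)/0.0234 = ln(1.8880)/0.0234 = 0.6355/0.0234 = 27.16 s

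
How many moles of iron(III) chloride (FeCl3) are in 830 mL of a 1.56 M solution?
Moles = Molarity × Volume (L)
Moles = 1.56 M × 0.83 L = 1.295 mol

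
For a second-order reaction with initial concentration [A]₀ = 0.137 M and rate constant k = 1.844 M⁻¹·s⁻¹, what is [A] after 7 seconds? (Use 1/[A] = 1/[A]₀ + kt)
0.0495 M

1/[A] = 1/[A]₀ + k·t = 1/0.137 + (1.844)·(7) = 7.2993 + 12.9080 = 20.2073
[A] = 1/20.2073 = 0.0495 M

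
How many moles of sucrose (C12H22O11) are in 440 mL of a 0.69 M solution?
Moles = Molarity × Volume (L)
Moles = 0.69 M × 0.44 L = 0.3036 mol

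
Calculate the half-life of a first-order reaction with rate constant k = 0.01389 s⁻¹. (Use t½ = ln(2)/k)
49.90 s

t½ = ln(2)/k = 0.6931/0.01389 = 49.90 s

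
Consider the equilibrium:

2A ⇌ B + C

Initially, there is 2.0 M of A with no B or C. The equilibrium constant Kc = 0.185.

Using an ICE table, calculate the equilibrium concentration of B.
[B] = 0.462 M

ICE: [A] = 2.0 − 2x, [B] = [C] = x.
Kc = x²/(2.0 − 2x)² = 0.185 ⇒ √Kc = x/(2.0 − 2x).
x = √0.185·2.0/(1 + 2√0.185) = 0.43012·2.0/1.8602 = 0.46243.
[B] = x = 0.462 M.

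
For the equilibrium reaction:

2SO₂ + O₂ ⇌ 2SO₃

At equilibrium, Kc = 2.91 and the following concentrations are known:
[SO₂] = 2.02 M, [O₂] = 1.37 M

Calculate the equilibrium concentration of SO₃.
[SO₃] = 4.0333 M

Kc = ([SO₃]^2) / ([SO₂]^2 × [O₂]) = 2.91
[SO₃]^2 = Kc · (reactant terms)/(other product terms) = 2.91 · 5.5901 / 1 = 16.267
[SO₃] = (16.267)^(1/2) = 4.0333 M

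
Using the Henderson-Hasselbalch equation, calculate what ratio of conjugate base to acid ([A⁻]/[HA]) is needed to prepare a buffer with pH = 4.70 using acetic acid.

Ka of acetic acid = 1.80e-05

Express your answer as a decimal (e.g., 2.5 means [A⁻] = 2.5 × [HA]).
[A⁻]/[HA] = 0.902

pKa = −log(1.80e-05) = 4.7447. pH = pKa + log([A⁻]/[HA]). 4.70 = 4.7447 + log(ratio). log(ratio) = 4.70 − 4.7447 = -0.0447. ratio = 10^(-0.0447) = 0.902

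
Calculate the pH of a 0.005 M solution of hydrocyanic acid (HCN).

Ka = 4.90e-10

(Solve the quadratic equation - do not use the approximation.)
pH = 5.81

x² + Ka×x - Ka×C = 0. Using quadratic formula: [H⁺] = 1.5650e-06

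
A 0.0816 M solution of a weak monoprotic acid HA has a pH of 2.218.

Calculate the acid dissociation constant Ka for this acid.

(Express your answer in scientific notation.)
K_a = 4.85e-04

[H⁺] = 10^(−pH) = 10^(−2.218) = 6.053e-03 M. For HA ⇌ H⁺ + A⁻, Ka = x²/(C − x) = (6.053e-03)²/(0.0816 − 6.053e-03) = 4.85e-04.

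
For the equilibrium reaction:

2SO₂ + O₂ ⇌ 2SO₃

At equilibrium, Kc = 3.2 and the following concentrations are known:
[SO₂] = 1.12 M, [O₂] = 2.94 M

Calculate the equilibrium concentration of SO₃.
[SO₃] = 3.4353 M

Kc = ([SO₃]^2) / ([SO₂]^2 × [O₂]) = 3.2
[SO₃]^2 = Kc · (reactant terms)/(other product terms) = 3.2 · 3.6879 / 1 = 11.801
[SO₃] = (11.801)^(1/2) = 3.4353 M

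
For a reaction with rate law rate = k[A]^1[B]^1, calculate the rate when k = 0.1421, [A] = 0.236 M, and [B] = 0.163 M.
0.005466 M/s

rate = k·[A]^1·[B]^1 = 0.1421·(0.236)^1·(0.163)^1 = 0.1421·0.236·0.163 = 0.005466 M/s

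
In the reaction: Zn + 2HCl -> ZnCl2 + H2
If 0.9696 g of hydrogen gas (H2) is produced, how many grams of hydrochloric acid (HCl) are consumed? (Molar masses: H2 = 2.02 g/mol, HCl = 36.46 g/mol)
Moles of H2 = 0.9696 g ÷ 2.02 g/mol = 0.48 mol
Mole ratio: 2 mol HCl / 1 mol H2
Moles of HCl = 0.48 × (2/1) = 0.96 mol
Mass of HCl = 0.96 mol × 36.46 g/mol = 35 g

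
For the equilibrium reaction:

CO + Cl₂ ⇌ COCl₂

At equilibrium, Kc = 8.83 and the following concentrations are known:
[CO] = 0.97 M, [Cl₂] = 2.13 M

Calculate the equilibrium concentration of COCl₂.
[COCl₂] = 18.2437 M

Kc = ([COCl₂]) / ([CO] × [Cl₂]) = 8.83
[COCl₂]^1 = Kc · (reactant terms)/(other product terms) = 8.83 · 2.0661 / 1 = 18.244
[COCl₂] = 18.2437 M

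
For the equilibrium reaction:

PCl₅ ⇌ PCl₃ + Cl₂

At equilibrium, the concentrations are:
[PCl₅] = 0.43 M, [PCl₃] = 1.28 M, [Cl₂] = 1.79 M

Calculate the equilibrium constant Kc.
K_c = 5.3284

Kc = ([PCl₃] × [Cl₂]) / ([PCl₅])
   = ((1.28)·(1.79)) / ((0.43))
   = 2.2912 / 0.43 = 5.3284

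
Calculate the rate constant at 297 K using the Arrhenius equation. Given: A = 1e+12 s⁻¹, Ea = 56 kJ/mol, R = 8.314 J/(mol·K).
1.41e+02 s⁻¹

k = A·exp(-Ea/(R·T)) = 1e+12·exp(-56000/(8.314·297)) = 1e+12·exp(-22.6789) = 1e+12·1.4148e-10 = 1.41e+02 s⁻¹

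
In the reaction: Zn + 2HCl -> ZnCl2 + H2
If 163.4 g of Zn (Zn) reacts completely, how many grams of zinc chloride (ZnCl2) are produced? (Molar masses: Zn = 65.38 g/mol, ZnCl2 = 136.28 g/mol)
Moles of Zn = 163.4 g ÷ 65.38 g/mol = 2.49924 mol
Mole ratio: 1 mol ZnCl2 / 1 mol Zn
Moles of ZnCl2 = 2.49924 × (1/1) = 2.49924 mol
Mass of ZnCl2 = 2.49924 mol × 136.28 g/mol = 340.6 g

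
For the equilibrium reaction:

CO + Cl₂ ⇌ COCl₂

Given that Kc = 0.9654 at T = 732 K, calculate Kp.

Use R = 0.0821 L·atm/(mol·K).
K_p = 0.0161

Δn = (moles gaseous products) − (moles gaseous reactants) = -1
T = 732 K; RT = 0.0821 × 732 = 60.0972
Kp = Kc·(RT)^Δn = 0.9654 × (60.0972)^-1 = 0.9654 × 0.0166397 = 0.0161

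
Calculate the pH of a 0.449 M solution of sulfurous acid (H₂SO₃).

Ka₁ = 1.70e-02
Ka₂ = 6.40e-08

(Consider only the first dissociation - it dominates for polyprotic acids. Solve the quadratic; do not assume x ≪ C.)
pH = 1.10

x² + Ka₁·x − Ka₁·C = 0 with Ka₁ = 1.70e-02, C = 0.449.
x = (−Ka₁ + √(Ka₁² + 4·Ka₁·C))/2 = 7.9280e-02 M, so pH = 1.10.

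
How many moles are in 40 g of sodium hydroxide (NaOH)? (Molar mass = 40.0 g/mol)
Moles = 40 g ÷ 40.0 g/mol = 1 mol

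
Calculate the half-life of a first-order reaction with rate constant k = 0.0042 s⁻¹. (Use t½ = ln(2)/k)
165.04 s

t½ = ln(2)/k = 0.6931/0.0042 = 165.04 s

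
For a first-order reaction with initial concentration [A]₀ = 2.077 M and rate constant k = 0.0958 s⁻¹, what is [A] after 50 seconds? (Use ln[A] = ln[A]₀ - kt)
0.0173 M

ln[A] = ln[A]₀ - k·t = ln(2.077) - (0.0958)·(50) = 0.7309 - 4.7900 = -4.0591
[A] = e^(-4.0591) = 0.0173 M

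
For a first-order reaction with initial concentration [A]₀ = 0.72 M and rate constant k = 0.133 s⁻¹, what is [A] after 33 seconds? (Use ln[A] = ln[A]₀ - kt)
0.0089 M

ln[A] = ln[A]₀ - k·t = ln(0.72) - (0.133)·(33) = -0.3285 - 4.3890 = -4.7175
[A] = e^(-4.7175) = 0.0089 M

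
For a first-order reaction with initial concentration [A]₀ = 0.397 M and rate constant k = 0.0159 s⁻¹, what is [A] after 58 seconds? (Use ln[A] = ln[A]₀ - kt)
0.1579 M

ln[A] = ln[A]₀ - k·t = ln(0.397) - (0.0159)·(58) = -0.9238 - 0.9222 = -1.8460
[A] = e^(-1.8460) = 0.1579 M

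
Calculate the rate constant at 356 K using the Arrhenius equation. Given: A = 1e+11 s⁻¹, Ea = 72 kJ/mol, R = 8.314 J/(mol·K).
2.72e+00 s⁻¹

k = A·exp(-Ea/(R·T)) = 1e+11·exp(-72000/(8.314·356)) = 1e+11·exp(-24.3261) = 1e+11·2.7246e-11 = 2.72e+00 s⁻¹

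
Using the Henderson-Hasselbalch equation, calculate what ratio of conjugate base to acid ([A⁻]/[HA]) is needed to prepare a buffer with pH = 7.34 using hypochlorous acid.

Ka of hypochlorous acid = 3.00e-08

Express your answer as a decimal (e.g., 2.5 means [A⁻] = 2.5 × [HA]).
[A⁻]/[HA] = 0.656

pKa = −log(3.00e-08) = 7.5229. pH = pKa + log([A⁻]/[HA]). 7.34 = 7.5229 + log(ratio). log(ratio) = 7.34 − 7.5229 = -0.1829. ratio = 10^(-0.1829) = 0.656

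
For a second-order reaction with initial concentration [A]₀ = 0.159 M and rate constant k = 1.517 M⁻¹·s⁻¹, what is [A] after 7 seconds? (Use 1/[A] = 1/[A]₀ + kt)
0.0591 M

1/[A] = 1/[A]₀ + k·t = 1/0.159 + (1.517)·(7) = 6.2893 + 10.6190 = 16.9083
[A] = 1/16.9083 = 0.0591 M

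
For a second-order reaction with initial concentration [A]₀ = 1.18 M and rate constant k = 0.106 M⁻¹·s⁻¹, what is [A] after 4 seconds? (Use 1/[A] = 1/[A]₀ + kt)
0.7865 M

1/[A] = 1/[A]₀ + k·t = 1/1.18 + (0.106)·(4) = 0.8475 + 0.4240 = 1.2715
[A] = 1/1.2715 = 0.7865 M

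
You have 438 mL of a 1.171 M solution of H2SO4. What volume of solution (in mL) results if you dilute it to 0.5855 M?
Using M₁V₁ = M₂V₂:
1.171 × 438 = 0.5855 × V₂
V₂ = (1.171 × 438) / 0.5855 = 876 mL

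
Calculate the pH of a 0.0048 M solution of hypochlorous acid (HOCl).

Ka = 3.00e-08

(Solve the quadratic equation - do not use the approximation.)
pH = 4.92

x² + Ka×x - Ka×C = 0. Using quadratic formula: [H⁺] = 1.1985e-05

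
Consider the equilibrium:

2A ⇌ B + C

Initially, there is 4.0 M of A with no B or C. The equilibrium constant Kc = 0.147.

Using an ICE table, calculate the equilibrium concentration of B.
[B] = 0.868 M

ICE: [A] = 4.0 − 2x, [B] = [C] = x.
Kc = x²/(4.0 − 2x)² = 0.147 ⇒ √Kc = x/(4.0 − 2x).
x = √0.147·4.0/(1 + 2√0.147) = 0.38341·4.0/1.7668 = 0.86802.
[B] = x = 0.868 M.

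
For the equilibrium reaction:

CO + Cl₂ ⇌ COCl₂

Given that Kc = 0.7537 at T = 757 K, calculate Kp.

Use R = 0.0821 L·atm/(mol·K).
K_p = 0.0121

Δn = (moles gaseous products) − (moles gaseous reactants) = -1
T = 757 K; RT = 0.0821 × 757 = 62.1497
Kp = Kc·(RT)^Δn = 0.7537 × (62.1497)^-1 = 0.7537 × 0.0160902 = 0.0121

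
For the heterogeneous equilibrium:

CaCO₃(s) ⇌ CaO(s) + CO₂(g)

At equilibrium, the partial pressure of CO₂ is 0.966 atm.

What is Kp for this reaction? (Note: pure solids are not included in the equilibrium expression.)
K_p = 0.966

Solids (CaCO₃, CaO) have activity 1 and are excluded.
Kp = P(CO₂) = 0.966.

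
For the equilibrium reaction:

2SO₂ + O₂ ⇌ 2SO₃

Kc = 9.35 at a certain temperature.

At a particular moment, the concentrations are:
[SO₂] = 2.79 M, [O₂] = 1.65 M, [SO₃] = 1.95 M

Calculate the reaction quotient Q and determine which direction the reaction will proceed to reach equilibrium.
Q = 0.296, Q < K, reaction proceeds forward (toward products)

Q = ([SO₃]^2) / ([SO₂]^2 × [O₂])
  = ((1.95)^2) / ((2.79)^2·(1.65)) = 3.8025/12.844 = 0.2961
Since Q = 0.2961 < Kc = 9.35, the reaction proceeds forward (toward products) to reach equilibrium.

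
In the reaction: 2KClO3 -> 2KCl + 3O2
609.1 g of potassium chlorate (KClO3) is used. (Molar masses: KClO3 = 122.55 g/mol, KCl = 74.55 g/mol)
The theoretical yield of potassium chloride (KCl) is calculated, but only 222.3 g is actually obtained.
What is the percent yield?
Moles of KClO3 = 609.1 g ÷ 122.55 g/mol = 4.97022 mol
Mole ratio: 2 mol KCl / 2 mol KClO3
Moles of KCl = 4.97022 × (2/2) = 4.97022 mol
Theoretical yield = 4.97022 mol × 74.55 g/mol = 370.53 g
Actual yield = 222.3 g
Percent yield = (222.3 / 370.53) × 100% = 60.0%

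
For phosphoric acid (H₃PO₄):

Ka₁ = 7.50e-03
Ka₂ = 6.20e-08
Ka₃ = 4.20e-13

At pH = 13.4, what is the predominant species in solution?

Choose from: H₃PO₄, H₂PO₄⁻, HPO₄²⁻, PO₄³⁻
PO₄³⁻

pKa1 = 2.12, pKa2 = 7.21, pKa3 = 12.38. Each pKa is the crossover between adjacent species; pH = 13.4 lies in the region where PO₄³⁻ predominates.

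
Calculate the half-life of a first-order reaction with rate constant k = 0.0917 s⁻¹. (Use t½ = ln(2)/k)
7.56 s

t½ = ln(2)/k = 0.6931/0.0917 = 7.56 s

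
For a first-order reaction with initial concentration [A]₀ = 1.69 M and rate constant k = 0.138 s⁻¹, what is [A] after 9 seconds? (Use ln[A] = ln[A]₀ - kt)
0.4881 M

ln[A] = ln[A]₀ - k·t = ln(1.69) - (0.138)·(9) = 0.5247 - 1.2420 = -0.7173
[A] = e^(-0.7173) = 0.4881 M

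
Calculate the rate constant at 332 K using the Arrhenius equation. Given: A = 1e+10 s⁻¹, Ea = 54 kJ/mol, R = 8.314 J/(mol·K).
3.19e+01 s⁻¹

k = A·exp(-Ea/(R·T)) = 1e+10·exp(-54000/(8.314·332)) = 1e+10·exp(-19.5635) = 1e+10·3.1893e-09 = 3.19e+01 s⁻¹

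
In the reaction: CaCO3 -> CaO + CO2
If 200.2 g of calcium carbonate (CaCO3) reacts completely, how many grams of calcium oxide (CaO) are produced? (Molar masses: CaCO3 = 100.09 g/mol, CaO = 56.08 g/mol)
Moles of CaCO3 = 200.2 g ÷ 100.09 g/mol = 2.0002 mol
Mole ratio: 1 mol CaO / 1 mol CaCO3
Moles of CaO = 2.0002 × (1/1) = 2.0002 mol
Mass of CaO = 2.0002 mol × 56.08 g/mol = 112.2 g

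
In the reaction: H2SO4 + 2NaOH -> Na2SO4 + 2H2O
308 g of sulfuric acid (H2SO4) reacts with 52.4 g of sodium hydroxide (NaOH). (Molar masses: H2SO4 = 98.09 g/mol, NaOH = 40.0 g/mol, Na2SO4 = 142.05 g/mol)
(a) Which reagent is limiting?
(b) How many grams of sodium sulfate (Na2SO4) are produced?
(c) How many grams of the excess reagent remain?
(a) NaOH, (b) 93.04 g, (c) 243.8 g

Moles of H2SO4 = 308 g ÷ 98.09 g/mol = 3.13997 mol
Moles of NaOH = 52.4 g ÷ 40.0 g/mol = 1.31 mol
Moles ÷ coefficient: H2SO4: 3.13997/1 = 3.14, NaOH: 1.31/2 = 0.655
(a) NaOH has the smaller value, so NaOH is the limiting reagent.
(b) Moles of Na2SO4 = 1.31 mol NaOH × (1/2) = 0.655 mol; mass = 0.655 mol × 142.05 g/mol = 93.04 g
(c) H2SO4 consumed = 1.31 × (1/2) = 0.655 mol; remaining = 3.13997 − 0.655 = 2.48497 mol; mass = 2.48497 mol × 98.09 g/mol = 243.8 g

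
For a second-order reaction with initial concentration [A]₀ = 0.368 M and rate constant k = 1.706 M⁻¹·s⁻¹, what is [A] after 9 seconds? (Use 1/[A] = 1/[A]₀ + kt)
0.0553 M

1/[A] = 1/[A]₀ + k·t = 1/0.368 + (1.706)·(9) = 2.7174 + 15.3540 = 18.0714
[A] = 1/18.0714 = 0.0553 M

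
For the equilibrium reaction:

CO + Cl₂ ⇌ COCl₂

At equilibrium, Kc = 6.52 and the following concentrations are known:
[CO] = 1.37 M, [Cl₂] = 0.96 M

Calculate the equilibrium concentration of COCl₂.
[COCl₂] = 8.5751 M

Kc = ([COCl₂]) / ([CO] × [Cl₂]) = 6.52
[COCl₂]^1 = Kc · (reactant terms)/(other product terms) = 6.52 · 1.3152 / 1 = 8.5751
[COCl₂] = 8.5751 M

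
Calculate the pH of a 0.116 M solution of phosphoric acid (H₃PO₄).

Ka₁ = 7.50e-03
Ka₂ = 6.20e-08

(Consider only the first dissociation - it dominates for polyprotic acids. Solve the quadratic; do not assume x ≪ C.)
pH = 1.59

x² + Ka₁·x − Ka₁·C = 0 with Ka₁ = 7.50e-03, C = 0.116.
x = (−Ka₁ + √(Ka₁² + 4·Ka₁·C))/2 = 2.5983e-02 M, so pH = 1.59.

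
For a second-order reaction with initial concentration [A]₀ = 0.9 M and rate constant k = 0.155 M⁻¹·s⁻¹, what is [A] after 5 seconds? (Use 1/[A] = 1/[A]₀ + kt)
0.5302 M

1/[A] = 1/[A]₀ + k·t = 1/0.9 + (0.155)·(5) = 1.1111 + 0.7750 = 1.8861
[A] = 1/1.8861 = 0.5302 M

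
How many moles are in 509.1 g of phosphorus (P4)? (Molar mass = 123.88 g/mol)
Moles = 509.1 g ÷ 123.88 g/mol = 4.11 mol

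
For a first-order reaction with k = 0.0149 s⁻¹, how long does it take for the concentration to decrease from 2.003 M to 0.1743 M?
163.87 s

From ln[A] = ln[A]₀ - k·t: t = ln([A]₀/[A])/k = ln(2.003/0.1743)/0.0149 = ln(11.4917)/0.0149 = 2.4416/0.0149 = 163.87 s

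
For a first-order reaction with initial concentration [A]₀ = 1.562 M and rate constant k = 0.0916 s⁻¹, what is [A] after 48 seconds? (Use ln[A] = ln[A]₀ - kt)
0.0192 M

ln[A] = ln[A]₀ - k·t = ln(1.562) - (0.0916)·(48) = 0.4460 - 4.3968 = -3.9508
[A] = e^(-3.9508) = 0.0192 M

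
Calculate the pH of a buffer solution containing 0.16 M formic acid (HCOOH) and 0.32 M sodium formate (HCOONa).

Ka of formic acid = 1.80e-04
pH = 4.05

pKa = -log(1.80e-04) = 3.74. pH = pKa + log([A⁻]/[HA]) = 3.74 + log(0.32/0.16)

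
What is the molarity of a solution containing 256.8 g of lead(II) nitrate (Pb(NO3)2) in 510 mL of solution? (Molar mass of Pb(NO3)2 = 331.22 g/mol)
Moles of Pb(NO3)2 = 256.8 g ÷ 331.22 g/mol = 0.775316 mol
Volume = 510 mL = 0.51 L
Molarity = 0.775316 mol ÷ 0.51 L = 1.52 M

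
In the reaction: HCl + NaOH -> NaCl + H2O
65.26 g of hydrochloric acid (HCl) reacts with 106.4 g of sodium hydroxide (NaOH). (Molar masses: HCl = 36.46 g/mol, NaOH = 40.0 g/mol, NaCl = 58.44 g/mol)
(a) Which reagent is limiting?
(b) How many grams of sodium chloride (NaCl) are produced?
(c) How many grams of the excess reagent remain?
(a) HCl, (b) 104.6 g, (c) 34.8 g

Moles of HCl = 65.26 g ÷ 36.46 g/mol = 1.78991 mol
Moles of NaOH = 106.4 g ÷ 40.0 g/mol = 2.66 mol
Moles ÷ coefficient: HCl: 1.78991/1 = 1.79, NaOH: 2.66/1 = 2.66
(a) HCl has the smaller value, so HCl is the limiting reagent.
(b) Moles of NaCl = 1.78991 mol HCl × (1/1) = 1.78991 mol; mass = 1.78991 mol × 58.44 g/mol = 104.6 g
(c) NaOH consumed = 1.78991 × (1/1) = 1.78991 mol; remaining = 2.66 − 1.78991 = 0.870093 mol; mass = 0.870093 mol × 40.0 g/mol = 34.8 g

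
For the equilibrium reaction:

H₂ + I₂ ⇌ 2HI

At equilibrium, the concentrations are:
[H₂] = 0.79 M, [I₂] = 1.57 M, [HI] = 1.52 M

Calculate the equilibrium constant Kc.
K_c = 1.8628

Kc = ([HI]^2) / ([H₂] × [I₂])
   = ((1.52)^2) / ((0.79)·(1.57))
   = 2.3104 / 1.2403 = 1.8628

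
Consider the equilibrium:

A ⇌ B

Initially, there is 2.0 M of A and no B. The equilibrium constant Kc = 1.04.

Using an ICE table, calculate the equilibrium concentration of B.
[B] = 1.020 M

ICE: [A] = 2.0 − x, [B] = x.
Kc = x/(2.0 − x) = 1.04 ⇒ x = 1.04·2.0/(1 + 1.04) = 2.08/2.04 = 1.02.
[B] = x = 1.020 M.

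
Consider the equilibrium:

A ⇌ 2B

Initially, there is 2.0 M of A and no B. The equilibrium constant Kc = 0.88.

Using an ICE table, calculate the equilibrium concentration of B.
[B] = 1.125 M

ICE: [A] = 2.0 − x, [B] = 2x.
Kc = (2x)²/(2.0 − x) = 0.88 ⇒ 4x² + 0.88x − 1.76 = 0.
x = (−0.88 + √(0.88² + 4·4·1.76))/(2·4) = (−0.88 + √28.934)/8 = 0.56238.
[B] = 2x = 1.125 M.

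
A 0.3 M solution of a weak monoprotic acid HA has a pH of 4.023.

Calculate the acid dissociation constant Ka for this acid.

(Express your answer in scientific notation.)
K_a = 3.00e-08

[H⁺] = 10^(−pH) = 10^(−4.023) = 9.484e-05 M. For HA ⇌ H⁺ + A⁻, Ka = x²/(C − x) = (9.484e-05)²/(0.3 − 9.484e-05) = 3.00e-08.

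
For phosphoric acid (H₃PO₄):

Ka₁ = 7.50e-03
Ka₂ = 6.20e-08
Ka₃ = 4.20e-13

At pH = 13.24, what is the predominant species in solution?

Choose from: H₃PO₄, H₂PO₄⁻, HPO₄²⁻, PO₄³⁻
PO₄³⁻

pKa1 = 2.12, pKa2 = 7.21, pKa3 = 12.38. Each pKa is the crossover between adjacent species; pH = 13.24 lies in the region where PO₄³⁻ predominates.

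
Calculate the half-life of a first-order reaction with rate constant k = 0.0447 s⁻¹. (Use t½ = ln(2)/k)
15.51 s

t½ = ln(2)/k = 0.6931/0.0447 = 15.51 s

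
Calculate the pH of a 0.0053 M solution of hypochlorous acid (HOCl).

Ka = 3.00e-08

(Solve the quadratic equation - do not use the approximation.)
pH = 4.90

x² + Ka×x - Ka×C = 0. Using quadratic formula: [H⁺] = 1.2595e-05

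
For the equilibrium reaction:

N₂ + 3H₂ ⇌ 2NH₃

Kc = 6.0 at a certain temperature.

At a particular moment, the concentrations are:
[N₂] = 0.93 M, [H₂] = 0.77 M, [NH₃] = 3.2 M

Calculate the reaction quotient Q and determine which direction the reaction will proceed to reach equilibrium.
Q = 24.118, Q > K, reaction proceeds reverse (toward reactants)

Q = ([NH₃]^2) / ([N₂] × [H₂]^3)
  = ((3.2)^2) / ((0.93)·(0.77)^3) = 10.24/0.42458 = 24.12
Since Q = 24.12 > Kc = 6.0, the reaction proceeds reverse (toward reactants) to reach equilibrium.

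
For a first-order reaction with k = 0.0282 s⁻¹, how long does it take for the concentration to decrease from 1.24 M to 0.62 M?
24.58 s

From ln[A] = ln[A]₀ - k·t: t = ln([A]₀/[A])/k = ln(1.24/0.62)/0.0282 = ln(2.0000)/0.0282 = 0.6931/0.0282 = 24.58 s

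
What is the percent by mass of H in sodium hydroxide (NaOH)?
Mass of H in formula = 1.008 × 1 = 1.008 g/mol
Molar mass = 40.0 g/mol
% H = (1.008/40.0) × 100% = 2.52%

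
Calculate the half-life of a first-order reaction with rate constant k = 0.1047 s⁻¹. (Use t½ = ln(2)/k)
6.62 s

t½ = ln(2)/k = 0.6931/0.1047 = 6.62 s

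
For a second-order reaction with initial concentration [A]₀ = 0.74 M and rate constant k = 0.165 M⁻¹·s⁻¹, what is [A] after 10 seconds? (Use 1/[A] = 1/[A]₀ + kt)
0.3332 M

1/[A] = 1/[A]₀ + k·t = 1/0.74 + (0.165)·(10) = 1.3514 + 1.6500 = 3.0014
[A] = 1/3.0014 = 0.3332 M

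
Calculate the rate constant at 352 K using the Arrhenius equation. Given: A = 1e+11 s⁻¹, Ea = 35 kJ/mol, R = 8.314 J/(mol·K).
6.40e+05 s⁻¹

k = A·exp(-Ea/(R·T)) = 1e+11·exp(-35000/(8.314·352)) = 1e+11·exp(-11.9596) = 1e+11·6.3977e-06 = 6.40e+05 s⁻¹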